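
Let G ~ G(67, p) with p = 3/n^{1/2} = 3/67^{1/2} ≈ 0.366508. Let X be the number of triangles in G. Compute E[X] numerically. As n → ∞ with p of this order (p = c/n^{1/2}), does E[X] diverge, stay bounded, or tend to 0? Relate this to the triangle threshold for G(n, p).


Number of potential triangles: C(67, 3) = 47905.
Each occurs with probability p³ ≈ (0.366508)³ ≈ 4.92324627e-02.
By linearity: E[X] = C(67, 3)·p³ ≈ 47905 · 4.92324627e-02 ≈ 2358.481123.
Since α = 1/2 < 1, p = c/n^{1/2} ≫ 1/n is above the triangle threshold p ~ 1/n. Asymptotically E[X] ~ (c³/6)·n^{3(1−α)} = (3³/6)·n^{1.5} → ∞; triangles are abundant w.h.p.

E[X] ≈ 2358.481123; in regime p = Θ(1/n^{1/2}) E[X] diverges (above the triangle threshold p ~ 1/n).


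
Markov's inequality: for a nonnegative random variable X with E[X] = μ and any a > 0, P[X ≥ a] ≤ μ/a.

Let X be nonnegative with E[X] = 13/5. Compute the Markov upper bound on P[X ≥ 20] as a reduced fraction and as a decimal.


μ = E[X] = 13/5, a = 20.
Markov: P[X ≥ 20] ≤ μ/a = (13/5)/20 = 13/100.
Numerically: ≈ 0.130.
(Since a = 20 > μ = 2.600, the bound 13/100 is < 1 and informative.)

P[X ≥ 20] ≤ 13/100 ≈ 0.130.


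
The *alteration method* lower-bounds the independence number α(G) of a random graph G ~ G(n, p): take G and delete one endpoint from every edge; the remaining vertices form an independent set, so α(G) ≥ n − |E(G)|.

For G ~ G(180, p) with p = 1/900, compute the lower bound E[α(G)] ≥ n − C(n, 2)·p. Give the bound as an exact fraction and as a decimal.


E[|E(G)|] = C(180, 2)·p = 16110 · (1/900) = 179/10.
E[α(G)] ≥ n − E[|E(G)|] = 180 − 179/10 = 1621/10.
Numerically: ≈ 162.100.
(This is only a lower bound; the true E[α(G)] may be larger.)

E[α(G)] ≥ 1621/10 ≈ 162.100.


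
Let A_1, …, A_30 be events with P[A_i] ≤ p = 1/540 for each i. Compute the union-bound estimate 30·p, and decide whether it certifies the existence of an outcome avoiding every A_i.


Union bound: P[∪_{i=1}^{30} A_i] ≤ Σ_i P[A_i] ≤ 30·p = 30·(1/540) = 1/18.
Numerically: 1/18 ≈ 0.0555556.
Is 1/18 < 1? YES.
Since P[∪ A_i] ≤ 1/18 < 1, the complement has P[∩ A_i^c] ≥ 1 − 1/18 = 17/18 > 0, so some outcome avoids every A_i.

30·p = 1/18 ≈ 0.0555556; existence CERTIFIED by the union bound.


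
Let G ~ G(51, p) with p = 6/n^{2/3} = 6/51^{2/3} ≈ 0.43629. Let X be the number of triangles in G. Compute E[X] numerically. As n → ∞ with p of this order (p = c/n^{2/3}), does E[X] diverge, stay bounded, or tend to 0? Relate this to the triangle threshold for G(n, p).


Number of potential triangles: C(51, 3) = 20825.
Each occurs with probability p³ ≈ (0.43629)³ ≈ 8.3044983e-02.
By linearity: E[X] = C(51, 3)·p³ ≈ 20825 · 8.3044983e-02 ≈ 1729.41176.
Since α = 2/3 < 1, p = c/n^{2/3} ≫ 1/n is above the triangle threshold p ~ 1/n. Asymptotically E[X] ~ (c³/6)·n^{3(1−α)} = (6³/6)·n^{1} → ∞; triangles are abundant w.h.p.

E[X] ≈ 1729.41176; in regime p = Θ(1/n^{2/3}) E[X] diverges (above the triangle threshold p ~ 1/n).


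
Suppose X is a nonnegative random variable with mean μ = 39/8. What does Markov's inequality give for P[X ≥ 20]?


μ = E[X] = 39/8, a = 20.
Markov: P[X ≥ 20] ≤ μ/a = (39/8)/20 = 39/160.
Numerically: ≈ 0.244.
(Since a = 20 > μ = 4.875, the bound 39/160 is < 1 and informative.)

P[X ≥ 20] ≤ 39/160 ≈ 0.244.


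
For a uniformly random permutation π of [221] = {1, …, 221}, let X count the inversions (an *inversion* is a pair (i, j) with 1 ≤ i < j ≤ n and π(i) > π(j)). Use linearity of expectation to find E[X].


Write X = Σ X_I over the C(221, 2) = 24310 pairs i < j, with X_I the indicator of one inversion.
There are 24310 indicators.
For each fixed pair i < j, the values π(i) and π(j) are two distinct elements of {1, …, 221} in uniformly random order; by symmetry P[π(i) > π(j)] = 1/2.
By linearity: E[X] = 24310 · (1/2) = C(221, 2) · (1/2) = 24310/2 = 12155 ≈ 12155.00000.

E[X] = 12155 = 12155.00000.


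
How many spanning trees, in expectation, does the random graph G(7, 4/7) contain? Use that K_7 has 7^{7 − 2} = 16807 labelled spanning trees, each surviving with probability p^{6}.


K_7 has 7^{7 − 2} = 16807 labelled spanning trees.
For each such spanning tree H, let X_H = 1 if all 6 edges of H are present in G. Then P[X_H = 1] = p^{6} = (4/7)^{6} = 4096/117649.
By linearity: E[X] = Σ_H E[X_H] = 16807 · p^{6} = 16807 · 4096/117649 = 4096/7.
Numerically: E[X] ≈ 585.

E[X] = 16807 · (4/7)^{6} = 4096/7 ≈ 585.


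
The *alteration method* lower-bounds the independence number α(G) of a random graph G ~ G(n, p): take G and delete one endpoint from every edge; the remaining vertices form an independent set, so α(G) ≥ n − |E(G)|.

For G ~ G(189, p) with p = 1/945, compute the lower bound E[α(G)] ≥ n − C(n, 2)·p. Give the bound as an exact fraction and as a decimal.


E[|E(G)|] = C(189, 2)·p = 17766 · (1/945) = 94/5.
E[α(G)] ≥ n − E[|E(G)|] = 189 − 94/5 = 851/5.
Numerically: ≈ 170.200.
(This is only a lower bound; the true E[α(G)] may be larger.)

E[α(G)] ≥ 851/5 ≈ 170.200.


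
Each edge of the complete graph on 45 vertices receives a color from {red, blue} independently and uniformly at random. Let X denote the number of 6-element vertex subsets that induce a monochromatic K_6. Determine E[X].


Let X = Σ_S X_S over the C(45, 6) = 8145060 subsets S of size 6, where X_S = 1 if the K_6 on S is monochromatic.
For a fixed S, the K_6 on S has C(6, 2) = 15 edges. P[all 15 edges red] = (1/2)^15, and likewise for blue, so P[monochromatic] = 2·(1/2)^15 = 2^{1 − 15} = 1/16384.
Summing: E[X] = C(45, 6) · 2^{1 − 15} = 8145060 · 1/16384 = 2036265/4096.
Numerically: E[X] ≈ 497.135010.

E[X] = C(45,6)·2^(1−C(6,2)) = 2036265/4096 ≈ 497.135010.


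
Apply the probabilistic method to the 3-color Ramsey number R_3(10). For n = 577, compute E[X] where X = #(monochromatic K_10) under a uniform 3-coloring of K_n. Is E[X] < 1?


E[X] = C(577, 10) · 3^{1 − 45} = 1042166760920175198880 · 3^{−44} = 1042166760920175198880/984770902183611232881.
As a reduced fraction: E[X] = 1042166760920175198880/984770902183611232881 ≈ 1.0582835.
Is E[X] < 1? NO.
Since E[X] ≥ 1, the first-moment bound is inconclusive at n = 577; it does NOT by itself certify R_3(10) > 577.

E[X] = 1042166760920175198880/984770902183611232881 ≈ 1.0582835; E[X] ≥ 1; first-moment method inconclusive here.


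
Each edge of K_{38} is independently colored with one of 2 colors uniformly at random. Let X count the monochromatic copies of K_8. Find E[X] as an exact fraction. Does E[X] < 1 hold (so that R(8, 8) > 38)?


E[X] = C(38, 8) · 2^{1 − 28} = 48903492 · 2^{−27} = 48903492/134217728.
As a reduced fraction: E[X] = 12225873/33554432 ≈ 0.364359.
Is E[X] < 1? YES.
Since E[X] < 1, there exists a 2-coloring of K_{38} with no monochromatic K_8; hence R(8, 8) > 38.

E[X] = 12225873/33554432 ≈ 0.364359; E[X] < 1, so R(8, 8) > 38.


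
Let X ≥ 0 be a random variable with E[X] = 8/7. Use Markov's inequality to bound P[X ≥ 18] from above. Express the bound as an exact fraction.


μ = E[X] = 8/7, a = 18.
Markov: P[X ≥ 18] ≤ μ/a = (8/7)/18 = 4/63.
Numerically: ≈ 0.06349.
(Since a = 18 > μ = 1.14286, the bound 4/63 is < 1 and informative.)

P[X ≥ 18] ≤ 4/63 ≈ 0.06349.


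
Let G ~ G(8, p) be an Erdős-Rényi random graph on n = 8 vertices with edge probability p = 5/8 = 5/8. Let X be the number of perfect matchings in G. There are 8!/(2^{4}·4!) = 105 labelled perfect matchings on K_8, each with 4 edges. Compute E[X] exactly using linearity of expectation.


K_8 has 8!/(2^{4}·4!) = 105 labelled perfect matchings.
For each such perfect matching H, let X_H = 1 if all 4 edges of H are present in G. Then P[X_H = 1] = p^{4} = (5/8)^{4} = 625/4096.
Summing the indicators: E[X] = Σ_H E[X_H] = 105 · p^{4} = 105 · 625/4096 = 65625/4096.
Numerically: E[X] ≈ 16.022.

E[X] = 105 · (5/8)^{4} = 65625/4096 ≈ 16.022.


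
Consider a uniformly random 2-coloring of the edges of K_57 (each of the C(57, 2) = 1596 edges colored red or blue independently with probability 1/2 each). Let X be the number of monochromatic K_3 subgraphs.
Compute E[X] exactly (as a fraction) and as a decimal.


Let X = Σ_S X_S over the C(57, 3) = 29260 subsets S of size 3, where X_S = 1 if the K_3 on S is monochromatic.
For a fixed S, the K_3 on S has C(3, 2) = 3 edges. P[all 3 edges red] = (1/2)^3, and likewise for blue, so P[monochromatic] = 2·(1/2)^3 = 2^{1 − 3} = 1/4.
By linearity: E[X] = C(57, 3) · 2^{1 − 3} = 29260 · 1/4 = 7315.
Numerically: E[X] ≈ 7315.0000.

E[X] = C(57,3)·2^(1−C(3,2)) = 7315 ≈ 7315.0000.


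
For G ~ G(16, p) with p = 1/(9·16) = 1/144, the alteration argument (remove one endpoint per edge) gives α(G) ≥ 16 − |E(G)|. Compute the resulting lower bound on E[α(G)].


E[|E(G)|] = C(16, 2)·p = 120 · (1/144) = 5/6.
E[α(G)] ≥ n − E[|E(G)|] = 16 − 5/6 = 91/6.
Numerically: ≈ 15.167.
(This is only a lower bound; the true E[α(G)] may be larger.)

E[α(G)] ≥ 91/6 ≈ 15.167.


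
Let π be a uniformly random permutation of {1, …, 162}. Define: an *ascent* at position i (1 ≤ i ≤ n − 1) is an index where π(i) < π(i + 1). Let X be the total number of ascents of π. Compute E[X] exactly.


Write X = Σ X_I over i = 1, …, 161, with X_I the indicator of one ascent.
There are 161 indicators.
For each fixed i, the pair (π(i), π(i+1)) is a uniformly random ordered pair of distinct values from {1, …, 162}; by symmetry P[π(i) < π(i+1)] = 1/2.
By linearity: E[X] = 161 · (1/2) = (162 − 1) · (1/2) = 161/2 ≈ 80.500000.

E[X] = 161/2 = 80.500000.


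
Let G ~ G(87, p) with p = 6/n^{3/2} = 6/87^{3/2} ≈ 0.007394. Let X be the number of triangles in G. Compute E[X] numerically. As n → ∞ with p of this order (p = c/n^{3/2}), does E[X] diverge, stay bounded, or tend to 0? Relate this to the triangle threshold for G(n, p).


Number of potential triangles: C(87, 3) = 105995.
Each occurs with probability p³ ≈ (0.007394)³ ≈ 4.042194e-07.
By linearity: E[X] = C(87, 3)·p³ ≈ 105995 · 4.042194e-07 ≈ 0.0428.
Since α = 3/2 > 1, p = c/n^{3/2} = o(1/n) is below the triangle threshold p ~ 1/n. Asymptotically E[X] ~ (c³/6)·n^{3(1−α)} = (6³/6)·n^{-1.5} → 0, so by Markov's inequality G has no triangles w.h.p.

E[X] ≈ 0.0428; in regime p = Θ(1/n^{3/2}) E[X] tends to 0 (below the triangle threshold p ~ 1/n).


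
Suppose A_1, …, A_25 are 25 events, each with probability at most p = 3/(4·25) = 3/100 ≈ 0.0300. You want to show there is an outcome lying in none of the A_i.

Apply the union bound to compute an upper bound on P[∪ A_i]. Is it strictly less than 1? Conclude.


Union bound: P[∪_{i=1}^{25} A_i] ≤ Σ_i P[A_i] ≤ 25·p = 25·(3/100) = 3/4.
Numerically: 3/4 ≈ 0.7500.
Is 3/4 < 1? YES.
Since P[∪ A_i] ≤ 3/4 < 1, the complement has P[∩ A_i^c] ≥ 1 − 3/4 = 1/4 > 0, so some outcome avoids every A_i.

25·p = 3/4 ≈ 0.7500; existence CERTIFIED by the union bound.


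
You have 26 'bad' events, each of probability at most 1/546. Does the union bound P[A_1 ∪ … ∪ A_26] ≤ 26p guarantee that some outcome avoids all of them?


Union bound: P[∪_{i=1}^{26} A_i] ≤ Σ_i P[A_i] ≤ 26·p = 26·(1/546) = 1/21.
Numerically: 1/21 ≈ 0.0476.
Is 1/21 < 1? YES.
Since P[∪ A_i] ≤ 1/21 < 1, the complement has P[∩ A_i^c] ≥ 1 − 1/21 = 20/21 > 0, so some outcome avoids every A_i.

26·p = 1/21 ≈ 0.0476; existence CERTIFIED by the union bound.


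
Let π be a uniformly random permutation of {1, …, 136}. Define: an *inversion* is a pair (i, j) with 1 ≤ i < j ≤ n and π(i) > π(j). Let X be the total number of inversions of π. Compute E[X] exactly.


Write X = Σ X_I over the C(136, 2) = 9180 pairs i < j, with X_I the indicator of one inversion.
There are 9180 indicators.
For each fixed pair i < j, the values π(i) and π(j) are two distinct elements of {1, …, 136} in uniformly random order; by symmetry P[π(i) > π(j)] = 1/2.
By linearity: E[X] = 9180 · (1/2) = C(136, 2) · (1/2) = 9180/2 = 4590 ≈ 4590.00000.

E[X] = 4590 = 4590.00000.


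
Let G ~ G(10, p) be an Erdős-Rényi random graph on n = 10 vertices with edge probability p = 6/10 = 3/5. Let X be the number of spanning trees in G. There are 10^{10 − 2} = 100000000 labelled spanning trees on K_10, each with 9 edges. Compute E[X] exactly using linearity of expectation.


K_10 has 10^{10 − 2} = 100000000 labelled spanning trees.
For each such spanning tree H, let X_H = 1 if all 9 edges of H are present in G. Then P[X_H = 1] = p^{9} = (3/5)^{9} = 19683/1953125.
By linearity of expectation: E[X] = Σ_H E[X_H] = 100000000 · p^{9} = 100000000 · 19683/1953125 = 5038848/5.
Numerically: E[X] ≈ 1.008e+06.

E[X] = 100000000 · (3/5)^{9} = 5038848/5 ≈ 1.008e+06.


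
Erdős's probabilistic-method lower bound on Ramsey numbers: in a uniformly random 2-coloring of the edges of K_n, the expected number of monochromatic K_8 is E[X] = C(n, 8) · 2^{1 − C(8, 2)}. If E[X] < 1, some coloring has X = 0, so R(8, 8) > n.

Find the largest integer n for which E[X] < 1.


We need C(n, 8) · 2^{1 − 28} < 1, i.e. C(n, 8) < 2^{28 − 1} = 134217728.
Check values of n near the boundary:
  n = 36: C(36, 8) = 30260340; 30260340 < 134217728? YES
  n = 37: C(37, 8) = 38608020; 38608020 < 134217728? YES
  n = 38: C(38, 8) = 48903492; 48903492 < 134217728? YES
  n = 39: C(39, 8) = 61523748; 61523748 < 134217728? YES
  n = 40: C(40, 8) = 76904685; 76904685 < 134217728? YES
  n = 41: C(41, 8) = 95548245; 95548245 < 134217728? YES
  n = 42: C(42, 8) = 118030185; 118030185 < 134217728? YES
  n = 43: C(43, 8) = 145008513; 145008513 < 134217728? NO
  n = 44: C(44, 8) = 177232627; 177232627 < 134217728? NO
The largest n with C(n, 8) < 134217728 is n = 42 (where E[X] = 118030185/134217728 ≈ 0.8794). Hence R(8, 8) > 42, i.e. R(8, 8) ≥ 43.

Largest n = 42; hence R(8, 8) > 42.


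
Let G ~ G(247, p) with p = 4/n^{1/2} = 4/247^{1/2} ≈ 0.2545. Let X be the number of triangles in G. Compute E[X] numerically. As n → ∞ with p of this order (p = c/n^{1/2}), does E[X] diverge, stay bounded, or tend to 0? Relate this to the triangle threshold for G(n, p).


Number of potential triangles: C(247, 3) = 2481115.
Each occurs with probability p³ ≈ (0.2545)³ ≈ 1.648673e-02.
By linearity: E[X] = C(247, 3)·p³ ≈ 2481115 · 1.648673e-02 ≈ 40905.4748.
Since α = 1/2 < 1, p = c/n^{1/2} ≫ 1/n is above the triangle threshold p ~ 1/n. Asymptotically E[X] ~ (c³/6)·n^{3(1−α)} = (4³/6)·n^{1.5} → ∞; triangles are abundant w.h.p.

E[X] ≈ 40905.4748; in regime p = Θ(1/n^{1/2}) E[X] diverges (above the triangle threshold p ~ 1/n).


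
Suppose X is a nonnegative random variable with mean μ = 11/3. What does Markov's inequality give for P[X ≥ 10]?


μ = E[X] = 11/3, a = 10.
Markov: P[X ≥ 10] ≤ μ/a = (11/3)/10 = 11/30.
Numerically: ≈ 0.366667.
(Since a = 10 > μ = 3.666667, the bound 11/30 is < 1 and informative.)

P[X ≥ 10] ≤ 11/30 ≈ 0.366667.


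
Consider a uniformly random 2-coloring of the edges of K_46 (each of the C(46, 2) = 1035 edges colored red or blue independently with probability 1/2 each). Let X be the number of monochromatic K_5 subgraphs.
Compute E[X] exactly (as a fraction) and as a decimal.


Let X = Σ_S X_S over the C(46, 5) = 1370754 subsets S of size 5, where X_S = 1 if the K_5 on S is monochromatic.
For a fixed S, the K_5 on S has C(5, 2) = 10 edges. P[all 10 edges red] = (1/2)^10, and likewise for blue, so P[monochromatic] = 2·(1/2)^10 = 2^{1 − 10} = 1/512.
By linearity of expectation: E[X] = C(46, 5) · 2^{1 − 10} = 1370754 · 1/512 = 685377/256.
Numerically: E[X] ≈ 2677.2539.

E[X] = C(46,5)·2^(1−C(5,2)) = 685377/256 ≈ 2677.2539.


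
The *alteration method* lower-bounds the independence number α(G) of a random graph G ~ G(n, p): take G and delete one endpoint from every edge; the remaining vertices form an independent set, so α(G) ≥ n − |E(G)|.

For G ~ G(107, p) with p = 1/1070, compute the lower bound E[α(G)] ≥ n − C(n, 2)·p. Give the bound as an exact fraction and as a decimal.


E[|E(G)|] = C(107, 2)·p = 5671 · (1/1070) = 53/10.
E[α(G)] ≥ n − E[|E(G)|] = 107 − 53/10 = 1017/10.
Numerically: ≈ 101.700000.
(This is only a lower bound; the true E[α(G)] may be larger.)

E[α(G)] ≥ 1017/10 ≈ 101.700000.


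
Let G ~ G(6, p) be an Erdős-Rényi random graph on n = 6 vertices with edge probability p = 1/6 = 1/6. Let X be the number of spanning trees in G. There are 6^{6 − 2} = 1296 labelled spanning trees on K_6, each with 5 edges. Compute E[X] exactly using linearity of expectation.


K_6 has 6^{6 − 2} = 1296 labelled spanning trees.
For each such spanning tree H, let X_H = 1 if all 5 edges of H are present in G. Then P[X_H = 1] = p^{5} = (1/6)^{5} = 1/7776.
Summing the indicators: E[X] = Σ_H E[X_H] = 1296 · p^{5} = 1296 · 1/7776 = 1/6.
Numerically: E[X] ≈ 0.167.

E[X] = 1296 · (1/6)^{5} = 1/6 ≈ 0.167.


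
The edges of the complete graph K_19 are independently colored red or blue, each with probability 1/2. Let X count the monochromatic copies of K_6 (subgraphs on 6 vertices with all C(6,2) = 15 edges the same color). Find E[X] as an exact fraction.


Let X = Σ_S X_S over the C(19, 6) = 27132 subsets S of size 6, where X_S = 1 if the K_6 on S is monochromatic.
For a fixed S, the K_6 on S has C(6, 2) = 15 edges. P[all 15 edges red] = (1/2)^15, and likewise for blue, so P[monochromatic] = 2·(1/2)^15 = 2^{1 − 15} = 1/16384.
By linearity of expectation: E[X] = C(19, 6) · 2^{1 − 15} = 27132 · 1/16384 = 6783/4096.
Numerically: E[X] ≈ 1.656.

E[X] = C(19,6)·2^(1−C(6,2)) = 6783/4096 ≈ 1.656.


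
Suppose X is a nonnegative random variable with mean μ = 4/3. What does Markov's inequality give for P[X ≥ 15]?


μ = E[X] = 4/3, a = 15.
Markov: P[X ≥ 15] ≤ μ/a = (4/3)/15 = 4/45.
Numerically: ≈ 0.089.
(Since a = 15 > μ = 1.333, the bound 4/45 is < 1 and informative.)

P[X ≥ 15] ≤ 4/45 ≈ 0.089.


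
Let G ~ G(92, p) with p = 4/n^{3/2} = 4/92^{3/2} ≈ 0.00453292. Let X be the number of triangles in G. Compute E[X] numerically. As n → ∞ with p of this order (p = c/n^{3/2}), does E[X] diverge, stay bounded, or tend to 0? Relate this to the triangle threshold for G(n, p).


Number of potential triangles: C(92, 3) = 125580.
Each occurs with probability p³ ≈ (0.00453292)³ ≈ 9.31396820e-08.
By linearity: E[X] = C(92, 3)·p³ ≈ 125580 · 9.31396820e-08 ≈ 0.011696.
Since α = 3/2 > 1, p = c/n^{3/2} = o(1/n) is below the triangle threshold p ~ 1/n. Asymptotically E[X] ~ (c³/6)·n^{3(1−α)} = (4³/6)·n^{-1.5} → 0, so by Markov's inequality G has no triangles w.h.p.

E[X] ≈ 0.011696; in regime p = Θ(1/n^{3/2}) E[X] tends to 0 (below the triangle threshold p ~ 1/n).


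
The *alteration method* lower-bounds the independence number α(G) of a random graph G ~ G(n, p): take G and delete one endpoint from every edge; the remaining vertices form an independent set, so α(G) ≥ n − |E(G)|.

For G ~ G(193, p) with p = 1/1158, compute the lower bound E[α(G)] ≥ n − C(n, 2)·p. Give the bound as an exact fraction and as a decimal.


E[|E(G)|] = C(193, 2)·p = 18528 · (1/1158) = 16.
E[α(G)] ≥ n − E[|E(G)|] = 193 − 16 = 177.
Numerically: ≈ 177.00000.
(This is only a lower bound; the true E[α(G)] may be larger.)

E[α(G)] ≥ 177 ≈ 177.00000.


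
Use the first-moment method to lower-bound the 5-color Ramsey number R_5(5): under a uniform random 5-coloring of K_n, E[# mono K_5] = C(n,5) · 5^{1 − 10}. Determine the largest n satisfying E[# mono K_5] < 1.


We need C(n, 5) · 5^{1 − 10} < 1, i.e. C(n, 5) < 5^{10 − 1} = 1953125.
Check values of n near the boundary:
  n = 43: C(43, 5) = 962598; 962598 < 1953125? YES
  n = 44: C(44, 5) = 1086008; 1086008 < 1953125? YES
  n = 45: C(45, 5) = 1221759; 1221759 < 1953125? YES
  n = 46: C(46, 5) = 1370754; 1370754 < 1953125? YES
  n = 47: C(47, 5) = 1533939; 1533939 < 1953125? YES
  n = 48: C(48, 5) = 1712304; 1712304 < 1953125? YES
  n = 49: C(49, 5) = 1906884; 1906884 < 1953125? YES
  n = 50: C(50, 5) = 2118760; 2118760 < 1953125? NO
  n = 51: C(51, 5) = 2349060; 2349060 < 1953125? NO
The largest n with C(n, 5) < 1953125 is n = 49 (where E[X] = 1906884/1953125 ≈ 0.97632). Hence R_5(5) > 49, i.e. R_5(5) ≥ 50.

Largest n = 49; hence R_5(5) > 49.


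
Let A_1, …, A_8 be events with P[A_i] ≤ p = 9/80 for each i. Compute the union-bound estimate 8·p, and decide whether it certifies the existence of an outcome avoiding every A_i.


Union bound: P[∪_{i=1}^{8} A_i] ≤ Σ_i P[A_i] ≤ 8·p = 8·(9/80) = 9/10.
Numerically: 9/10 ≈ 0.900.
Is 9/10 < 1? YES.
Since P[∪ A_i] ≤ 9/10 < 1, the complement has P[∩ A_i^c] ≥ 1 − 9/10 = 1/10 > 0, so some outcome avoids every A_i.

8·p = 9/10 ≈ 0.900; existence CERTIFIED by the union bound.


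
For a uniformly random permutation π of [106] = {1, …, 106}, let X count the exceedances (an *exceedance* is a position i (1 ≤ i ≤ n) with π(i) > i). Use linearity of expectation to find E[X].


Write X = Σ_{i=1}^{106} X_i, where X_i = 1_{π(i) > i}.
For each fixed i, π(i) is uniform over {1, …, 106} (marginal of a uniform permutation), so P[π(i) > i] = (n − i)/n. Summing: Σ_{i=1}^{106} (n − i)/n = (0 + 1 + … + 105)/106 = 106(106 − 1)/(2·106) = (106 − 1)/2.
Hence E[X] = Σ_{i=1}^{106} (106 − i)/106 = 105/2 ≈ 52.50000.

E[X] = 105/2 = 52.50000.


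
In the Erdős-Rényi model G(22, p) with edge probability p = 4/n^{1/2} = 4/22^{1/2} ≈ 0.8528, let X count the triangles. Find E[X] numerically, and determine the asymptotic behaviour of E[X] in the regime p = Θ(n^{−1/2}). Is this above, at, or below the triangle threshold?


Number of potential triangles: C(22, 3) = 1540.
Each occurs with probability p³ ≈ (0.8528)³ ≈ 6.2022027e-01.
By linearity: E[X] = C(22, 3)·p³ ≈ 1540 · 6.2022027e-01 ≈ 955.13921.
Since α = 1/2 < 1, p = c/n^{1/2} ≫ 1/n is above the triangle threshold p ~ 1/n. Asymptotically E[X] ~ (c³/6)·n^{3(1−α)} = (4³/6)·n^{1.5} → ∞; triangles are abundant w.h.p.

E[X] ≈ 955.13921; in regime p = Θ(1/n^{1/2}) E[X] diverges (above the triangle threshold p ~ 1/n).


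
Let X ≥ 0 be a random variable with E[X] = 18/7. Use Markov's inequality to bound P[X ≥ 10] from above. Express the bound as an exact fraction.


μ = E[X] = 18/7, a = 10.
Markov: P[X ≥ 10] ≤ μ/a = (18/7)/10 = 9/35.
Numerically: ≈ 0.257.
(Since a = 10 > μ = 2.571, the bound 9/35 is < 1 and informative.)

P[X ≥ 10] ≤ 9/35 ≈ 0.257.


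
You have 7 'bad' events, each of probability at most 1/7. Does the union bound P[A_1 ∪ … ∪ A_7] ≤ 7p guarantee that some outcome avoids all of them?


Union bound: P[∪_{i=1}^{7} A_i] ≤ Σ_i P[A_i] ≤ 7·p = 7·(1/7) = 1.
Numerically: 1 ≈ 1.000.
Is 1 < 1? NO.
Since the bound 1 is ≥ 1, the union bound is uninformative here; it does NOT by itself certify existence.

7·p = 1 ≈ 1.000; existence NOT certified by the union bound.


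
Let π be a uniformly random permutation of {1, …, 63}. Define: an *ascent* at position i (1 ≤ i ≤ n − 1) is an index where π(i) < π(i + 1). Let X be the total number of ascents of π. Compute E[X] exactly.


Write X = Σ X_I over i = 1, …, 62, with X_I the indicator of one ascent.
There are 62 indicators.
For each fixed i, the pair (π(i), π(i+1)) is a uniformly random ordered pair of distinct values from {1, …, 63}; by symmetry P[π(i) < π(i+1)] = 1/2.
By linearity: E[X] = 62 · (1/2) = (63 − 1) · (1/2) = 31 ≈ 31.0000.

E[X] = 31 = 31.0000.


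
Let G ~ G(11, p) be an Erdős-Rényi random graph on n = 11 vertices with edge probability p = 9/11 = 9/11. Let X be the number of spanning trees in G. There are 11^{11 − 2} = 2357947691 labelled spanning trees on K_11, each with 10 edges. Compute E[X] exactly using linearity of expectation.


K_11 has 11^{11 − 2} = 2357947691 labelled spanning trees.
For each such spanning tree H, let X_H = 1 if all 10 edges of H are present in G. Then P[X_H = 1] = p^{10} = (9/11)^{10} = 3486784401/25937424601.
By linearity of expectation: E[X] = Σ_H E[X_H] = 2357947691 · p^{10} = 2357947691 · 3486784401/25937424601 = 3486784401/11.
Numerically: E[X] ≈ 3.17e+08.

E[X] = 2357947691 · (9/11)^{10} = 3486784401/11 ≈ 3.17e+08.


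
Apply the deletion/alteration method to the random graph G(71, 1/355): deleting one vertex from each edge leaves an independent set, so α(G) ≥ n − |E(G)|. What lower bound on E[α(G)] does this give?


E[|E(G)|] = C(71, 2)·p = 2485 · (1/355) = 7.
E[α(G)] ≥ n − E[|E(G)|] = 71 − 7 = 64.
Numerically: ≈ 64.00000.
(This is only a lower bound; the true E[α(G)] may be larger.)

E[α(G)] ≥ 64 ≈ 64.00000.


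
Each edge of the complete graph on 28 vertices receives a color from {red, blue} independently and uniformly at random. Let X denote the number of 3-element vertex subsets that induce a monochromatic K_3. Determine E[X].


Let X = Σ_S X_S over the C(28, 3) = 3276 subsets S of size 3, where X_S = 1 if the K_3 on S is monochromatic.
For a fixed S, the K_3 on S has C(3, 2) = 3 edges. P[all 3 edges red] = (1/2)^3, and likewise for blue, so P[monochromatic] = 2·(1/2)^3 = 2^{1 − 3} = 1/4.
Summing: E[X] = C(28, 3) · 2^{1 − 3} = 3276 · 1/4 = 819.
Numerically: E[X] ≈ 819.000000.

E[X] = C(28,3)·2^(1−C(3,2)) = 819 ≈ 819.000000.


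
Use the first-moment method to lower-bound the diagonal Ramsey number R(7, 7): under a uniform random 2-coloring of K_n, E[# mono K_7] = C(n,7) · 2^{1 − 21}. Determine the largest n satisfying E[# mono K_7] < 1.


We need C(n, 7) · 2^{1 − 21} < 1, i.e. C(n, 7) < 2^{21 − 1} = 1048576.
Check values of n near the boundary:
  n = 23: C(23, 7) = 245157; 245157 < 1048576? YES
  n = 24: C(24, 7) = 346104; 346104 < 1048576? YES
  n = 25: C(25, 7) = 480700; 480700 < 1048576? YES
  n = 26: C(26, 7) = 657800; 657800 < 1048576? YES
  n = 27: C(27, 7) = 888030; 888030 < 1048576? YES
  n = 28: C(28, 7) = 1184040; 1184040 < 1048576? NO
  n = 29: C(29, 7) = 1560780; 1560780 < 1048576? NO
  n = 30: C(30, 7) = 2035800; 2035800 < 1048576? NO
The largest n with C(n, 7) < 1048576 is n = 27 (where E[X] = 444015/524288 ≈ 0.8469). Hence R(7, 7) > 27, i.e. R(7, 7) ≥ 28.

Largest n = 27; hence R(7, 7) > 27.


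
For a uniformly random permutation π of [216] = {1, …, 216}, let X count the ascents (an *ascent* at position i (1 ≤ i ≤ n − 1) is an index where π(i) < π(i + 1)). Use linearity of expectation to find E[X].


Write X = Σ X_I over i = 1, …, 215, with X_I the indicator of one ascent.
There are 215 indicators.
For each fixed i, the pair (π(i), π(i+1)) is a uniformly random ordered pair of distinct values from {1, …, 216}; by symmetry P[π(i) < π(i+1)] = 1/2.
By linearity: E[X] = 215 · (1/2) = (216 − 1) · (1/2) = 215/2 ≈ 107.500000.

E[X] = 215/2 = 107.500000.


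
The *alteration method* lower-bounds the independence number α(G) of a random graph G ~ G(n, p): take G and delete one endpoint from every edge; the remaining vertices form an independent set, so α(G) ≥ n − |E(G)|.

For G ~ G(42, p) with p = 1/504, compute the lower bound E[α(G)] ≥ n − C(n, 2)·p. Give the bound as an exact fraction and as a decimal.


E[|E(G)|] = C(42, 2)·p = 861 · (1/504) = 41/24.
E[α(G)] ≥ n − E[|E(G)|] = 42 − 41/24 = 967/24.
Numerically: ≈ 40.291667.
(This is only a lower bound; the true E[α(G)] may be larger.)

E[α(G)] ≥ 967/24 ≈ 40.291667.


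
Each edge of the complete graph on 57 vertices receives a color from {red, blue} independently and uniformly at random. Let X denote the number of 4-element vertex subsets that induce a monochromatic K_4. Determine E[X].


Let X = Σ_S X_S over the C(57, 4) = 395010 subsets S of size 4, where X_S = 1 if the K_4 on S is monochromatic.
For a fixed S, the K_4 on S has C(4, 2) = 6 edges. P[all 6 edges red] = (1/2)^6, and likewise for blue, so P[monochromatic] = 2·(1/2)^6 = 2^{1 − 6} = 1/32.
Summing: E[X] = C(57, 4) · 2^{1 − 6} = 395010 · 1/32 = 197505/16.
Numerically: E[X] ≈ 12344.062.

E[X] = C(57,4)·2^(1−C(4,2)) = 197505/16 ≈ 12344.062.


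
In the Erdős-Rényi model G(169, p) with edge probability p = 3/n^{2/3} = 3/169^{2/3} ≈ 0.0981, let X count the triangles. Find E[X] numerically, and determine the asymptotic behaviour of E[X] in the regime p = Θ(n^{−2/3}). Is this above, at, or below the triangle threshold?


Number of potential triangles: C(169, 3) = 790244.
Each occurs with probability p³ ≈ (0.0981)³ ≈ 9.45345e-04.
By linearity: E[X] = C(169, 3)·p³ ≈ 790244 · 9.45345e-04 ≈ 747.053.
Since α = 2/3 < 1, p = c/n^{2/3} ≫ 1/n is above the triangle threshold p ~ 1/n. Asymptotically E[X] ~ (c³/6)·n^{3(1−α)} = (3³/6)·n^{1} → ∞; triangles are abundant w.h.p.

E[X] ≈ 747.053; in regime p = Θ(1/n^{2/3}) E[X] diverges (above the triangle threshold p ~ 1/n).


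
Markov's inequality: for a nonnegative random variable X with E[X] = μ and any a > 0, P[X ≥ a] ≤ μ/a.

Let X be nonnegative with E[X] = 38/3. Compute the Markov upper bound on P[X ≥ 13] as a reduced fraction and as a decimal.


μ = E[X] = 38/3, a = 13.
Markov: P[X ≥ 13] ≤ μ/a = (38/3)/13 = 38/39.
Numerically: ≈ 0.974.
(Since a = 13 > μ = 12.667, the bound 38/39 is < 1 and informative.)

P[X ≥ 13] ≤ 38/39 ≈ 0.974.


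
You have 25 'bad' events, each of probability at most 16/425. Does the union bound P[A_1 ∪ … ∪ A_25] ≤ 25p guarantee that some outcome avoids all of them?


Union bound: P[∪_{i=1}^{25} A_i] ≤ Σ_i P[A_i] ≤ 25·p = 25·(16/425) = 16/17.
Numerically: 16/17 ≈ 0.9411765.
Is 16/17 < 1? YES.
Since P[∪ A_i] ≤ 16/17 < 1, the complement has P[∩ A_i^c] ≥ 1 − 16/17 = 1/17 > 0, so some outcome avoids every A_i.

25·p = 16/17 ≈ 0.9411765; existence CERTIFIED by the union bound.


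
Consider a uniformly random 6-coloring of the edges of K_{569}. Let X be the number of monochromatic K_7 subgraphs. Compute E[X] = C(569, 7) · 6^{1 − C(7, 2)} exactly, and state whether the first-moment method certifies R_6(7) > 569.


E[X] = C(569, 7) · 6^{1 − 21} = 3692032389858348 · 6^{−20} = 3692032389858348/3656158440062976.
As a reduced fraction: E[X] = 34185485091281/33853318889472 ≈ 1.0098.
Is E[X] < 1? NO.
Since E[X] ≥ 1, the first-moment bound is inconclusive at n = 569; it does NOT by itself certify R_6(7) > 569.

E[X] = 34185485091281/33853318889472 ≈ 1.0098; E[X] ≥ 1; first-moment method inconclusive here.


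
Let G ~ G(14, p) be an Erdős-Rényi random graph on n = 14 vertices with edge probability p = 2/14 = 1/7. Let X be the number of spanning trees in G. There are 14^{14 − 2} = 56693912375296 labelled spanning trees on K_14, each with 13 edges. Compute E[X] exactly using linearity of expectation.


K_14 has 14^{14 − 2} = 56693912375296 labelled spanning trees.
For each such spanning tree H, let X_H = 1 if all 13 edges of H are present in G. Then P[X_H = 1] = p^{13} = (1/7)^{13} = 1/96889010407.
By linearity of expectation: E[X] = Σ_H E[X_H] = 56693912375296 · p^{13} = 56693912375296 · 1/96889010407 = 4096/7.
Numerically: E[X] ≈ 585.

E[X] = 56693912375296 · (1/7)^{13} = 4096/7 ≈ 585.


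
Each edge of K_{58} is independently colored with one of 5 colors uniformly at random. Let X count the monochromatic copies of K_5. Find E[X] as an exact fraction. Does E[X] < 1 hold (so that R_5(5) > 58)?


E[X] = C(58, 5) · 5^{1 − 10} = 4582116 · 5^{−9} = 4582116/1953125.
As a reduced fraction: E[X] = 4582116/1953125 ≈ 2.346.
Is E[X] < 1? NO.
Since E[X] ≥ 1, the first-moment bound is inconclusive at n = 58; it does NOT by itself certify R_5(5) > 58.

E[X] = 4582116/1953125 ≈ 2.346; E[X] ≥ 1; first-moment method inconclusive here.


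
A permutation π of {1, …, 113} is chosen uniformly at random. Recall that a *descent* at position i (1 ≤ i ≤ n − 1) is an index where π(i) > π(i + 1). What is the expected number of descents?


Write X = Σ X_I over i = 1, …, 112, with X_I the indicator of one descent.
There are 112 indicators.
For each fixed i, the pair (π(i), π(i+1)) is a uniformly random ordered pair of distinct values from {1, …, 113}; by symmetry P[π(i) > π(i+1)] = 1/2.
By linearity: E[X] = 112 · (1/2) = (113 − 1) · (1/2) = 56 ≈ 56.00000.

E[X] = 56 = 56.00000.


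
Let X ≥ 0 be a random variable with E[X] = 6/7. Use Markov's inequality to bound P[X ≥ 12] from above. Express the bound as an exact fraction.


μ = E[X] = 6/7, a = 12.
Markov: P[X ≥ 12] ≤ μ/a = (6/7)/12 = 1/14.
Numerically: ≈ 0.071.
(Since a = 12 > μ = 0.857, the bound 1/14 is < 1 and informative.)

P[X ≥ 12] ≤ 1/14 ≈ 0.071.


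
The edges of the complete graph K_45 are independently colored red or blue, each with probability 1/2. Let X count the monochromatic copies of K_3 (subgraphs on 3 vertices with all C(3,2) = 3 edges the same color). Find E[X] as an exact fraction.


Let X = Σ_S X_S over the C(45, 3) = 14190 subsets S of size 3, where X_S = 1 if the K_3 on S is monochromatic.
For a fixed S, the K_3 on S has C(3, 2) = 3 edges. P[all 3 edges red] = (1/2)^3, and likewise for blue, so P[monochromatic] = 2·(1/2)^3 = 2^{1 − 3} = 1/4.
By linearity: E[X] = C(45, 3) · 2^{1 − 3} = 14190 · 1/4 = 7095/2.
Numerically: E[X] ≈ 3547.50000.

E[X] = C(45,3)·2^(1−C(3,2)) = 7095/2 ≈ 3547.50000.


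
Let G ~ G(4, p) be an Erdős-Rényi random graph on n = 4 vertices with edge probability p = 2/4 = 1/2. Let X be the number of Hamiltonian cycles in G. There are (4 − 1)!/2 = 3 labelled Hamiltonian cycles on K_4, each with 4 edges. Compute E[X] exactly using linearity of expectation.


K_4 has (4 − 1)!/2 = 3 labelled Hamiltonian cycles.
For each such Hamiltonian cycle H, let X_H = 1 if all 4 edges of H are present in G. Then P[X_H = 1] = p^{4} = (1/2)^{4} = 1/16.
By linearity of expectation: E[X] = Σ_H E[X_H] = 3 · p^{4} = 3 · 1/16 = 3/16.
Numerically: E[X] ≈ 0.1875.

E[X] = 3 · (1/2)^{4} = 3/16 ≈ 0.1875.


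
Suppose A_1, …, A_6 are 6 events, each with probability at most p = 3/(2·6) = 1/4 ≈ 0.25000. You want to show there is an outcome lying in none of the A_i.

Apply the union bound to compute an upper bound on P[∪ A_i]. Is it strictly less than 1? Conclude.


Union bound: P[∪_{i=1}^{6} A_i] ≤ Σ_i P[A_i] ≤ 6·p = 6·(1/4) = 3/2.
Numerically: 3/2 ≈ 1.50000.
Is 3/2 < 1? NO.
Since the bound 3/2 is ≥ 1, the union bound is uninformative here; it does NOT by itself certify existence.

6·p = 3/2 ≈ 1.50000; existence NOT certified by the union bound.


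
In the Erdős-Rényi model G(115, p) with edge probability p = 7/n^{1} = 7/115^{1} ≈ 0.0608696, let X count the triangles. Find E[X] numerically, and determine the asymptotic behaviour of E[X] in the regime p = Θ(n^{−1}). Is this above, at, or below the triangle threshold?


Number of potential triangles: C(115, 3) = 246905.
Each occurs with probability p³ ≈ (0.0608696)³ ≈ 2.25528068e-04.
By linearity: E[X] = C(115, 3)·p³ ≈ 246905 · 2.25528068e-04 ≈ 55.684008.
Here α = 1, so p = 7/n is exactly at the triangle threshold p ~ 1/n. Asymptotically E[X] → c³/6 = 7³/6 = 343/6 ≈ 57.166667, a bounded constant. In this regime the triangle count is asymptotically Poisson(c³/6).

E[X] ≈ 55.684008; in regime p = Θ(1/n^{1}) E[X] stays bounded (at the triangle threshold p ~ 1/n).


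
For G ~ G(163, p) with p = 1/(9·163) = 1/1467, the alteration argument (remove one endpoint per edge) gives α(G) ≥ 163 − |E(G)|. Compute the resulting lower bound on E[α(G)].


E[|E(G)|] = C(163, 2)·p = 13203 · (1/1467) = 9.
E[α(G)] ≥ n − E[|E(G)|] = 163 − 9 = 154.
Numerically: ≈ 154.0000.
(This is only a lower bound; the true E[α(G)] may be larger.)

E[α(G)] ≥ 154 ≈ 154.0000.


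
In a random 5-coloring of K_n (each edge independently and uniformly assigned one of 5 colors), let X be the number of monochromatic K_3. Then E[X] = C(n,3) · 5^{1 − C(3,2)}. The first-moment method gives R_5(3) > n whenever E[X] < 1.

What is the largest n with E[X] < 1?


We need C(n, 3) · 5^{1 − 3} < 1, i.e. C(n, 3) < 5^{3 − 1} = 25.
Check values of n near the boundary:
  n = 3: C(3, 3) = 1; 1 < 25? YES
  n = 4: C(4, 3) = 4; 4 < 25? YES
  n = 5: C(5, 3) = 10; 10 < 25? YES
  n = 6: C(6, 3) = 20; 20 < 25? YES
  n = 7: C(7, 3) = 35; 35 < 25? NO
  n = 8: C(8, 3) = 56; 56 < 25? NO
  n = 9: C(9, 3) = 84; 84 < 25? NO
The largest n with C(n, 3) < 25 is n = 6 (where E[X] = 4/5 ≈ 0.800). Hence R_5(3) > 6, i.e. R_5(3) ≥ 7.

Largest n = 6; hence R_5(3) > 6.


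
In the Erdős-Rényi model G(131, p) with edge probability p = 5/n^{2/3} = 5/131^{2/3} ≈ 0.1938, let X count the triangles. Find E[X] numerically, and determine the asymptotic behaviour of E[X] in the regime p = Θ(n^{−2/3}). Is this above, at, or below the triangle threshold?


Number of potential triangles: C(131, 3) = 366145.
Each occurs with probability p³ ≈ (0.1938)³ ≈ 7.283958e-03.
By linearity: E[X] = C(131, 3)·p³ ≈ 366145 · 7.283958e-03 ≈ 2666.9847.
Since α = 2/3 < 1, p = c/n^{2/3} ≫ 1/n is above the triangle threshold p ~ 1/n. Asymptotically E[X] ~ (c³/6)·n^{3(1−α)} = (5³/6)·n^{1} → ∞; triangles are abundant w.h.p.

E[X] ≈ 2666.9847; in regime p = Θ(1/n^{2/3}) E[X] diverges (above the triangle threshold p ~ 1/n).


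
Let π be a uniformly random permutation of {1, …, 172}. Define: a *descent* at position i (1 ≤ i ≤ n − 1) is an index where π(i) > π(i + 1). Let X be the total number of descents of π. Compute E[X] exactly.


Write X = Σ X_I over i = 1, …, 171, with X_I the indicator of one descent.
There are 171 indicators.
For each fixed i, the pair (π(i), π(i+1)) is a uniformly random ordered pair of distinct values from {1, …, 172}; by symmetry P[π(i) > π(i+1)] = 1/2.
By linearity: E[X] = 171 · (1/2) = (172 − 1) · (1/2) = 171/2 ≈ 85.50000.

E[X] = 171/2 = 85.50000.


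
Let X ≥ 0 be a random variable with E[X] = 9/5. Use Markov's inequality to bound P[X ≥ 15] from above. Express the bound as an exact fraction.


μ = E[X] = 9/5, a = 15.
Markov: P[X ≥ 15] ≤ μ/a = (9/5)/15 = 3/25.
Numerically: ≈ 0.120.
(Since a = 15 > μ = 1.800, the bound 3/25 is < 1 and informative.)

P[X ≥ 15] ≤ 3/25 ≈ 0.120.


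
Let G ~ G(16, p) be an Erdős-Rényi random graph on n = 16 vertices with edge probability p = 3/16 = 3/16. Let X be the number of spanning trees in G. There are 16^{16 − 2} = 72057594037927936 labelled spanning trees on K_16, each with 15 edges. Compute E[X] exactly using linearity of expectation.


K_16 has 16^{16 − 2} = 72057594037927936 labelled spanning trees.
For each such spanning tree H, let X_H = 1 if all 15 edges of H are present in G. Then P[X_H = 1] = p^{15} = (3/16)^{15} = 14348907/1152921504606846976.
By linearity of expectation: E[X] = Σ_H E[X_H] = 72057594037927936 · p^{15} = 72057594037927936 · 14348907/1152921504606846976 = 14348907/16.
Numerically: E[X] ≈ 896807.

E[X] = 72057594037927936 · (3/16)^{15} = 14348907/16 ≈ 896807.


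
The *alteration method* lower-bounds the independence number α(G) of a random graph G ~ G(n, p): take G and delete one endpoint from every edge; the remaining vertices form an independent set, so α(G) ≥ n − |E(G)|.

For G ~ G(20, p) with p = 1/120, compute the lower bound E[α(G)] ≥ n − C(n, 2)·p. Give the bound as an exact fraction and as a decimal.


E[|E(G)|] = C(20, 2)·p = 190 · (1/120) = 19/12.
E[α(G)] ≥ n − E[|E(G)|] = 20 − 19/12 = 221/12.
Numerically: ≈ 18.4167.
(This is only a lower bound; the true E[α(G)] may be larger.)

E[α(G)] ≥ 221/12 ≈ 18.4167.


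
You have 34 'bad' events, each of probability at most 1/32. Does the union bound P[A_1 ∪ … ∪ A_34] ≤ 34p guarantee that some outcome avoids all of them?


Union bound: P[∪_{i=1}^{34} A_i] ≤ Σ_i P[A_i] ≤ 34·p = 34·(1/32) = 17/16.
Numerically: 17/16 ≈ 1.062500.
Is 17/16 < 1? NO.
Since the bound 17/16 is ≥ 1, the union bound is uninformative here; it does NOT by itself certify existence.

34·p = 17/16 ≈ 1.062500; existence NOT certified by the union bound.
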